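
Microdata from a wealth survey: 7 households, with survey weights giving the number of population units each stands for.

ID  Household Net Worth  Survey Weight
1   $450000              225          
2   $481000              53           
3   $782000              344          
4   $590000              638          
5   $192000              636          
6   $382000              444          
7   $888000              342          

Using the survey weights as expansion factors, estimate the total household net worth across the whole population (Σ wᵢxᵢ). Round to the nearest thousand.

1367587000

Weighted total = 450000×225 + 481000×53 + 782000×344 + 590000×638 + 192000×636 + 382000×444 + 888000×342
  = 1367587000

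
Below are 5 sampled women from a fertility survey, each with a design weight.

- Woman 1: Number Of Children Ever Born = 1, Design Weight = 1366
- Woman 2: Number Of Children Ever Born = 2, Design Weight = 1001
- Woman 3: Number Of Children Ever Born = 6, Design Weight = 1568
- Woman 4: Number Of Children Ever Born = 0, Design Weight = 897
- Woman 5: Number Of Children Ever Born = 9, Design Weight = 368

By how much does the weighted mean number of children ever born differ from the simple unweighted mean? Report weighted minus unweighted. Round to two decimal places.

Unweighted sum = 1 + 2 + 6 + 0 + 9 = 18
Unweighted mean = 18 / 5 = 3.6
Weighted sum = 1×1366 + 2×1001 + 6×1568 + 0×897 + 9×368
  = 1366 + 2002 + 9408 + 0 + 3312 = 16088
Sum of weights = 1366 + 1001 + 1568 + 897 + 368 = 5200
Weighted mean = 16088 / 5200 = 3.0938462
Difference (weighted minus unweighted) = -0.50615385

-0.51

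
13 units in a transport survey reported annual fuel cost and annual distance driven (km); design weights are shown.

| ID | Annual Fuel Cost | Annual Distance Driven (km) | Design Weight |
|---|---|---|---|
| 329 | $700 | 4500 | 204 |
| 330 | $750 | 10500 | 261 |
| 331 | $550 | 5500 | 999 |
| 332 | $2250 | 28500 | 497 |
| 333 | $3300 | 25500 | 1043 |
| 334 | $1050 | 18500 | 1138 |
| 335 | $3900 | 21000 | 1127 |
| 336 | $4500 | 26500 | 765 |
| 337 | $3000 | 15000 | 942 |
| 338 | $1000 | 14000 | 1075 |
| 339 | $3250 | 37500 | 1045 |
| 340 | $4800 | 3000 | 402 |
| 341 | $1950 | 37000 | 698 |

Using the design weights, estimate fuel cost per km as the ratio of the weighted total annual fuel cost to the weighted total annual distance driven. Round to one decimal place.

Σ wᵢ·y = 25068800
Σ wᵢ·x = 210306000
Ratio = 25068800 / 210306000 = 0.11920154

0.1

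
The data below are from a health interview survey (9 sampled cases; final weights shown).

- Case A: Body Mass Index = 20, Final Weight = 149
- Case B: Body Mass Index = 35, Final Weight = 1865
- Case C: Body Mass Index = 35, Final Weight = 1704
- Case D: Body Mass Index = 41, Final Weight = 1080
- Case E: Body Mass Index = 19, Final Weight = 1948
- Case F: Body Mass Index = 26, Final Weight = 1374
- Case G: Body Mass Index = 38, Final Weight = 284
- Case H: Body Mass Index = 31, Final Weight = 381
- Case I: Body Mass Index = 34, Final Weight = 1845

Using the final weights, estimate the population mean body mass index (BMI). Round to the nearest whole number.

Weighted sum = 20×149 + 35×1865 + 35×1704 + 41×1080 + 19×1948 + 26×1374 + 38×284 + 31×381 + 34×1845
  = 330244
Sum of weights = 10630
Weighted mean = 330244 / 10630 = 31.067168

31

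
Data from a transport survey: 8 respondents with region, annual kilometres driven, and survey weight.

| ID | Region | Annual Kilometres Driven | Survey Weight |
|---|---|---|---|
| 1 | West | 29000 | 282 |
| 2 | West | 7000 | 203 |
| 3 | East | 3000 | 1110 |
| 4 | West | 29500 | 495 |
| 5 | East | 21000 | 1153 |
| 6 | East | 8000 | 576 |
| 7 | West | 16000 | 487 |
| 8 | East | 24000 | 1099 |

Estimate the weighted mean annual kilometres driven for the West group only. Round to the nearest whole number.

West rows: 1, 2, 4, 7
Weighted sum = 29000×282 + 7000×203 + 29500×495 + 16000×487
  = 8178000 + 1421000 + 14602500 + 7792000 = 31993500
Sum of weights = 1467
Weighted mean = 31993500 / 1467 = 21808.793

21809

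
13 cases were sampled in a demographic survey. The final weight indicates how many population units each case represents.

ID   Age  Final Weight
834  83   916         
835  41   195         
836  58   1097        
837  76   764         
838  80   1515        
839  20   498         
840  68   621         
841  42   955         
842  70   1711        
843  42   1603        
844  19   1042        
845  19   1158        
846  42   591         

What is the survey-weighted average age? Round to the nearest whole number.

Weighted sum = 672929
Sum of weights = 12666
Weighted mean = 672929 / 12666 = 53.12877

53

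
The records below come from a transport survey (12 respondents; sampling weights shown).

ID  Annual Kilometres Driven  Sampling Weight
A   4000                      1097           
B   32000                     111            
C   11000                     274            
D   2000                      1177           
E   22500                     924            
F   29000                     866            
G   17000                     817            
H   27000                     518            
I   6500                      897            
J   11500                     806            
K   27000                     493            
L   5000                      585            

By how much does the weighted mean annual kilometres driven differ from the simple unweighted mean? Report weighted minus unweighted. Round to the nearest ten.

-2380

Unweighted sum = 4000 + 32000 + 11000 + 2000 + 22500 + 29000 + 17000 + 27000 + 6500 + 11500 + 27000 + 5000 = 194500
Unweighted mean = 194500 / 12 = 16208.333
Weighted sum = 118422500
Sum of weights = 1097 + 111 + 274 + 1177 + 924 + 866 + 817 + 518 + 897 + 806 + 493 + 585 = 8565
Weighted mean = 118422500 / 8565 = 13826.328
Difference (weighted minus unweighted) = -2382.0053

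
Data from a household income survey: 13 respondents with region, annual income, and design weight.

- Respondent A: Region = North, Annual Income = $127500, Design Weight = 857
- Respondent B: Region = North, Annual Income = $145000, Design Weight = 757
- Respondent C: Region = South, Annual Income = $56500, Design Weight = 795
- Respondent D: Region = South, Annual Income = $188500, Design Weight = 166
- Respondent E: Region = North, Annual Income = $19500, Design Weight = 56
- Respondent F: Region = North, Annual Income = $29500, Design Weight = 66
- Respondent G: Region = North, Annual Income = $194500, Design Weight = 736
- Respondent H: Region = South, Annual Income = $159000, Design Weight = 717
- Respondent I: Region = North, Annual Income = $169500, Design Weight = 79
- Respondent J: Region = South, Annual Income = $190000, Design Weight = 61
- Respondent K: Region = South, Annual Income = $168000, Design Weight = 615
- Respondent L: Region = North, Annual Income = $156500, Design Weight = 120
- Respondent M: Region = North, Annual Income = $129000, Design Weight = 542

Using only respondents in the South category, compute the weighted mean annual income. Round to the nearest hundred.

129600

South rows: C, D, H, J, K
Weighted sum = 56500×795 + 188500×166 + 159000×717 + 190000×61 + 168000×615
  = 44917500 + 31291000 + 114003000 + 11590000 + 103320000 = 305121500
Sum of weights = 795 + 166 + 717 + 61 + 615 = 2354
Weighted mean = 305121500 / 2354 = 129618.31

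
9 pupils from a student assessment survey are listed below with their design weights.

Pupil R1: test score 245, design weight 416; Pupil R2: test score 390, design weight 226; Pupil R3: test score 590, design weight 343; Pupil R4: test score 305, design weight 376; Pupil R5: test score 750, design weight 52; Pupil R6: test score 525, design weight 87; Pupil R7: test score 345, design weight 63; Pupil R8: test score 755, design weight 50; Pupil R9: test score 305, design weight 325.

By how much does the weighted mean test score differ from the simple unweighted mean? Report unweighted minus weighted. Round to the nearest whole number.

Unweighted sum = 245 + 390 + 590 + 305 + 750 + 525 + 345 + 755 + 305 = 4210
Unweighted mean = 4210 / 9 = 467.77778
Weighted sum = 245×416 + 390×226 + 590×343 + 305×376 + 750×52 + 525×87 + 345×63 + 755×50 + 305×325
  = 750395
Sum of weights = 416 + 226 + 343 + 376 + 52 + 87 + 63 + 50 + 325 = 1938
Weighted mean = 750395 / 1938 = 387.20072
Difference (unweighted minus weighted) = 80.577055

81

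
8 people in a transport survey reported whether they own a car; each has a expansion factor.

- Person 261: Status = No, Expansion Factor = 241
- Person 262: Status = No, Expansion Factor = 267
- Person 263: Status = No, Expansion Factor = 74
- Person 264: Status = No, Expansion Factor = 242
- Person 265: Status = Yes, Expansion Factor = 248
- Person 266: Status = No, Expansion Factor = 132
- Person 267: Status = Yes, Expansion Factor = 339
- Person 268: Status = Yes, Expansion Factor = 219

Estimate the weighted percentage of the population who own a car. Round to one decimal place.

Sum of weights for 'Yes' = 248 + 339 + 219 = 806
Total weight = 241 + 267 + 74 + 242 + 248 + 132 + 339 + 219 = 1762
Weighted proportion = 806 / 1762 = 0.45743473 → 45.743473%

45.7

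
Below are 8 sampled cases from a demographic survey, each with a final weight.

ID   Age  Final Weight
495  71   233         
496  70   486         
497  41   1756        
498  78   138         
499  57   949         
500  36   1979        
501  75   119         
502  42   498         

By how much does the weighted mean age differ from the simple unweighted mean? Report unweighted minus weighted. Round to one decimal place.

Unweighted sum = 71 + 70 + 41 + 78 + 57 + 36 + 75 + 42 = 470
Unweighted mean = 470 / 8 = 58.75
Weighted sum = 71×233 + 70×486 + 41×1756 + 78×138 + 57×949 + 36×1979 + 75×119 + 42×498
  = 288501
Sum of weights = 6158
Weighted mean = 288501 / 6158 = 46.849789
Difference (unweighted minus weighted) = 11.900211

11.9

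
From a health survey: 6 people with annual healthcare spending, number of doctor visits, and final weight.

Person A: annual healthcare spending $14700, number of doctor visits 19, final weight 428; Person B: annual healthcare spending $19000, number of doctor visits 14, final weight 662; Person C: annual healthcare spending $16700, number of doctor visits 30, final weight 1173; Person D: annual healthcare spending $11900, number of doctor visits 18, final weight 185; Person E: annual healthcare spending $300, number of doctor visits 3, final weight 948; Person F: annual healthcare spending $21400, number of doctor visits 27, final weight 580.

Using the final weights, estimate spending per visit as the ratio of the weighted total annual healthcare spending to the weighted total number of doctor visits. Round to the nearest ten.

720

Σ wᵢ·y = 14700×428 + 19000×662 + 16700×1173 + 11900×185 + 300×948 + 21400×580
  = 6291600 + 12578000 + 19589100 + 2201500 + 284400 + 12412000 = 53356600
Σ wᵢ·x = 74424
Ratio = 53356600 / 74424 = 716.92734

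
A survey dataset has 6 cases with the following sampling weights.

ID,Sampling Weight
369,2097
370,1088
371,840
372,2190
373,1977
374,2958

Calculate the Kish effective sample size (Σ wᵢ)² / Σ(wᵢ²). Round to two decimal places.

Σ wᵢ = 2097 + 1088 + 840 + 2190 + 1977 + 2958 = 11150
Σ wᵢ² = 4397409 + 1183744 + 705600 + 4796100 + 3908529 + 8749764 = 23741146
n_eff = 11150² / 23741146 = 124322500 / 23741146 = 5.2365838

5.24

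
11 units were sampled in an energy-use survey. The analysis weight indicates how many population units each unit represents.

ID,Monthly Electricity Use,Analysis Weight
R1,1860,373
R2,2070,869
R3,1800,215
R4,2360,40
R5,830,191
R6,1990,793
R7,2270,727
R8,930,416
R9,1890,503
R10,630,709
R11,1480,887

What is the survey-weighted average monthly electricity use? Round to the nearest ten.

Weighted sum = 1860×373 + 2070×869 + 1800×215 + 2360×40 + 830×191 + 1990×793 + 2270×727 + 930×416 + 1890×503 + 630×709 + 1480×887
  = 693780 + 1798830 + 387000 + 94400 + 158530 + 1578070 + 1650290 + 386880 + 950670 + 446670 + 1312760 = 9457880
Sum of weights = 373 + 869 + 215 + 40 + 191 + 793 + 727 + 416 + 503 + 709 + 887 = 5723
Weighted mean = 9457880 / 5723 = 1652.6088

1650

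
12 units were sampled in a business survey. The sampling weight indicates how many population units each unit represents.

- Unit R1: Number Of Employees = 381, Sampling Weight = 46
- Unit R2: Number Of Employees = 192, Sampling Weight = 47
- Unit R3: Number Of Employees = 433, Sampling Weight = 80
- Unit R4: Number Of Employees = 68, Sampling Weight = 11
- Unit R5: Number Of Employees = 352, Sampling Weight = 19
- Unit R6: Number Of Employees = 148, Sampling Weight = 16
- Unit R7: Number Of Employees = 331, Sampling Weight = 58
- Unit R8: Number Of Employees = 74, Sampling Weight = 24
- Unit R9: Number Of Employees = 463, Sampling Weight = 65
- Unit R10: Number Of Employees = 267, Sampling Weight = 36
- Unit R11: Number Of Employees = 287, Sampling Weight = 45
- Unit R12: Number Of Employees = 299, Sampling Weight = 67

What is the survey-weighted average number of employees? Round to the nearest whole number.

Weighted sum = 381×46 + 192×47 + 433×80 + 68×11 + 352×19 + 148×16 + 331×58 + 74×24 + 463×65 + 267×36 + 287×45 + 299×67
  = 17526 + 9024 + 34640 + 748 + 6688 + 2368 + 19198 + 1776 + 30095 + 9612 + 12915 + 20033 = 164623
Sum of weights = 514
Weighted mean = 164623 / 514 = 320.27821

320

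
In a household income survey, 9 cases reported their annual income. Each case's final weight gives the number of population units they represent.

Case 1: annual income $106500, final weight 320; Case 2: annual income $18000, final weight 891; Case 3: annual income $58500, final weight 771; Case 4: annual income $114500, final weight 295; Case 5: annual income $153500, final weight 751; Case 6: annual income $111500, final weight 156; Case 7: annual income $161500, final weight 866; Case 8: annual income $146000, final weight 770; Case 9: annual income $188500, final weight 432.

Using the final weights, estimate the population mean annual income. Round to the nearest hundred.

113400

Weighted sum = 106500×320 + 18000×891 + 58500×771 + 114500×295 + 153500×751 + 111500×156 + 161500×866 + 146000×770 + 188500×432
  = 595382500
Sum of weights = 320 + 891 + 771 + 295 + 751 + 156 + 866 + 770 + 432 = 5252
Weighted mean = 595382500 / 5252 = 113363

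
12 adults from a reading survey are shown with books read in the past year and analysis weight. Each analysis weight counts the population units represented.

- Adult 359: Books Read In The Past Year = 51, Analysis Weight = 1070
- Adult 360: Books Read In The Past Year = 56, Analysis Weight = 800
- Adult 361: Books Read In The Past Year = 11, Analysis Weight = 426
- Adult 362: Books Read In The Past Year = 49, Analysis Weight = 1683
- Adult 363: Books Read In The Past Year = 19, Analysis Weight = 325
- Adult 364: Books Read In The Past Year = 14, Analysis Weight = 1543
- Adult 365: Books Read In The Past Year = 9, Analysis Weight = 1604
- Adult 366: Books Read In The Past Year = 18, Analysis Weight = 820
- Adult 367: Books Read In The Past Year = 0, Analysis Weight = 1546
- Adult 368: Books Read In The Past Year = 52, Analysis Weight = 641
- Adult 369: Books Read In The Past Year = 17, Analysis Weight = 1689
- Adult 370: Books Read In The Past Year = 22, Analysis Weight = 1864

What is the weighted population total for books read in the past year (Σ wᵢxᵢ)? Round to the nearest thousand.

Weighted total = 51×1070 + 56×800 + 11×426 + 49×1683 + 19×325 + 14×1543 + 9×1604 + 18×820 + 0×1546 + 52×641 + 17×1689 + 22×1864
  = 54570 + 44800 + 4686 + 82467 + 6175 + 21602 + 14436 + 14760 + 0 + 33332 + 28713 + 41008 = 346549

347000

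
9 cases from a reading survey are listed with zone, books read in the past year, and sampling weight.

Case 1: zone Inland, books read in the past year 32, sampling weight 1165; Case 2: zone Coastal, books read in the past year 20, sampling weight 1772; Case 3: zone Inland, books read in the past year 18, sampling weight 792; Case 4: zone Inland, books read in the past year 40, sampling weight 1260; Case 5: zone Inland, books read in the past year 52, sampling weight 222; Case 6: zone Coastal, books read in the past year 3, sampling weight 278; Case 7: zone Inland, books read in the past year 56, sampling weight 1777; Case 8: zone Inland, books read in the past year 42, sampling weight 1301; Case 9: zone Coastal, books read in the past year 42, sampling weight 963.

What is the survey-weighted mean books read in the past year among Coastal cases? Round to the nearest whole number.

Coastal rows: 2, 6, 9
Weighted sum = 20×1772 + 3×278 + 42×963
  = 35440 + 834 + 40446 = 76720
Sum of weights = 1772 + 278 + 963 = 3013
Weighted mean = 76720 / 3013 = 25.462994

25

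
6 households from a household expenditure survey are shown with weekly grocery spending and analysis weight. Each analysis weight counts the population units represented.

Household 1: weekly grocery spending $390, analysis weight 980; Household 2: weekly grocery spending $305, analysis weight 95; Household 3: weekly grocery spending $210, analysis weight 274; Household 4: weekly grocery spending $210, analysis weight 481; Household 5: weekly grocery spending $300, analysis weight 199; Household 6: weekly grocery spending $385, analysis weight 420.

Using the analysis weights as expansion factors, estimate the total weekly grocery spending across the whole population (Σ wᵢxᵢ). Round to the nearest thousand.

791000

Weighted total = 390×980 + 305×95 + 210×274 + 210×481 + 300×199 + 385×420
  = 791125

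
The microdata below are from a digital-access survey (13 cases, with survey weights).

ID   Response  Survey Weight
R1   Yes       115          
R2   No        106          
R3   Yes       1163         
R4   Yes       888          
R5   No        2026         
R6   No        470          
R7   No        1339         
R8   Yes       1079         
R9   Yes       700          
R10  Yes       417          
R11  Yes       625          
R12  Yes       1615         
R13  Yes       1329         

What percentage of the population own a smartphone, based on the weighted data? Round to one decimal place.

Sum of weights for 'Yes' = 115 + 1163 + 888 + 1079 + 700 + 417 + 625 + 1615 + 1329 = 7931
Total weight = 11872
Weighted proportion = 7931 / 11872 = 0.66804245 → 66.804245%

66.8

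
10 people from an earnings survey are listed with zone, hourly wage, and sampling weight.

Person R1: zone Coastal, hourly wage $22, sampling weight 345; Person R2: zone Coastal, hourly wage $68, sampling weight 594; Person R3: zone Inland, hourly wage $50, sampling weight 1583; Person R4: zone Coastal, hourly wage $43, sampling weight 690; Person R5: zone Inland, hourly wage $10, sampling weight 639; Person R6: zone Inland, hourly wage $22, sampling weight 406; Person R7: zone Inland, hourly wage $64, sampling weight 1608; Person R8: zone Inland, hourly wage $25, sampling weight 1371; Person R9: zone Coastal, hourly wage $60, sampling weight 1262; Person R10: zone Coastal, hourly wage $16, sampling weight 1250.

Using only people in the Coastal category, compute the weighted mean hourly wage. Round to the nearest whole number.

42

Coastal rows: R1, R2, R4, R9, R10
Weighted sum = 22×345 + 68×594 + 43×690 + 60×1262 + 16×1250
  = 7590 + 40392 + 29670 + 75720 + 20000 = 173372
Sum of weights = 4141
Weighted mean = 173372 / 4141 = 41.867182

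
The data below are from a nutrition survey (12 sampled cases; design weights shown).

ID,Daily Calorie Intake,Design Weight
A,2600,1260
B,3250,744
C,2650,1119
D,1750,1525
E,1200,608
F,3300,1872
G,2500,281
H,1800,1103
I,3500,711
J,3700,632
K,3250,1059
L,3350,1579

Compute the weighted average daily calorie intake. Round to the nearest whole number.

Weighted sum = 2600×1260 + 3250×744 + 2650×1119 + 1750×1525 + 1200×608 + 3300×1872 + 2500×281 + 1800×1103 + 3500×711 + 3700×632 + 3250×1059 + 3350×1579
  = 34481500
Sum of weights = 1260 + 744 + 1119 + 1525 + 608 + 1872 + 281 + 1103 + 711 + 632 + 1059 + 1579 = 12493
Weighted mean = 34481500 / 12493 = 2760.0656

2760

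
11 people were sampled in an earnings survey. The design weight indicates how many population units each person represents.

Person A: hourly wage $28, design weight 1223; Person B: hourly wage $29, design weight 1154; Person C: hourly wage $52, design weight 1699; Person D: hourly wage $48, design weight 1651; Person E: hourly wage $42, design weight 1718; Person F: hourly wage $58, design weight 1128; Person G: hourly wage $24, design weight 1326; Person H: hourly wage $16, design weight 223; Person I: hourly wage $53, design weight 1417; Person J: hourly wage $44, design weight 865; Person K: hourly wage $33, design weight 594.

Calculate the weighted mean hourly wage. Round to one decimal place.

41.6

Weighted sum = 28×1223 + 29×1154 + 52×1699 + 48×1651 + 42×1718 + 58×1128 + 24×1326 + 16×223 + 53×1417 + 44×865 + 33×594
  = 34244 + 33466 + 88348 + 79248 + 72156 + 65424 + 31824 + 3568 + 75101 + 38060 + 19602 = 541041
Sum of weights = 12998
Weighted mean = 541041 / 12998 = 41.624942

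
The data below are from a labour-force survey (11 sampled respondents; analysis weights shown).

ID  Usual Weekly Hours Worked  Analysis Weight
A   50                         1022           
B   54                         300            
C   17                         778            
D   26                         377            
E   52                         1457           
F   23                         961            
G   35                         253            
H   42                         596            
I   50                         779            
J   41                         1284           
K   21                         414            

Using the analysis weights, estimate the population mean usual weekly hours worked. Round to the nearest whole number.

Weighted sum = 322370
Sum of weights = 8221
Weighted mean = 322370 / 8221 = 39.212991

39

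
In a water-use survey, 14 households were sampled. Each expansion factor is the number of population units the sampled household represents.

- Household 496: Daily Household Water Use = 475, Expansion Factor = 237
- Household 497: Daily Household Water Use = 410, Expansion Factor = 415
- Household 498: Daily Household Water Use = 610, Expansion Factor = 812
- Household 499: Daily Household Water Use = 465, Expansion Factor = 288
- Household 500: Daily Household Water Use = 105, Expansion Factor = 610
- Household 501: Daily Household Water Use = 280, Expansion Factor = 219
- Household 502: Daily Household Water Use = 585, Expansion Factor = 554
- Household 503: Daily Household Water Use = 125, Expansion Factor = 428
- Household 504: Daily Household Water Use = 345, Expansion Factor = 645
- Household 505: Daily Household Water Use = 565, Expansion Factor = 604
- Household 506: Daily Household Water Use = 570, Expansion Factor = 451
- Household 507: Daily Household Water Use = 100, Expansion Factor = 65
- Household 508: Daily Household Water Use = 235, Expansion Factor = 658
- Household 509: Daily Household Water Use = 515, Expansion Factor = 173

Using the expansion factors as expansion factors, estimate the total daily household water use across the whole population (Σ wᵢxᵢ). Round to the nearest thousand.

Weighted total = 2486005

2486000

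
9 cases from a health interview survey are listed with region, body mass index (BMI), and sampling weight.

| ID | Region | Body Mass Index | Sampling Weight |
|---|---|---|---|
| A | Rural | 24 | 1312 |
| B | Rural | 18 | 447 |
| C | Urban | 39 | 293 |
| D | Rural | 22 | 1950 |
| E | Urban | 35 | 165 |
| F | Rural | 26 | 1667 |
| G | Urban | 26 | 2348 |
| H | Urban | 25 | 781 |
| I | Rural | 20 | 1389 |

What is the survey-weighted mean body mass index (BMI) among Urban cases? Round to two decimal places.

27.26

Urban rows: C, E, G, H
Weighted sum = 97775
Sum of weights = 293 + 165 + 2348 + 781 = 3587
Weighted mean = 97775 / 3587 = 27.258154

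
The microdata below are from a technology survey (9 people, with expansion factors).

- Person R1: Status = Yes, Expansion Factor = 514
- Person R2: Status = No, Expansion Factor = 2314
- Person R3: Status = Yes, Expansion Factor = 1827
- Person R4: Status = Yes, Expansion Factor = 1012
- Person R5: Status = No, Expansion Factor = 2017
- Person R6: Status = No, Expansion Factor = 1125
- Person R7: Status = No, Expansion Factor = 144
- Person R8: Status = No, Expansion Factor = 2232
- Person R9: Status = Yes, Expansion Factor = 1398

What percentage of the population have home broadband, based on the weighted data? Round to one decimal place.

37.8

Sum of weights for 'Yes' = 514 + 1827 + 1012 + 1398 = 4751
Total weight = 514 + 2314 + 1827 + 1012 + 2017 + 1125 + 144 + 2232 + 1398 = 12583
Weighted proportion = 4751 / 12583 = 0.37757292 → 37.757292%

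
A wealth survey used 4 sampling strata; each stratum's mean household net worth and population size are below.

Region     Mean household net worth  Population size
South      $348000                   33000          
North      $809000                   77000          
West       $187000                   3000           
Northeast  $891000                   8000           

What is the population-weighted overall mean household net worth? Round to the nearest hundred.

673300

Σ Nₕ·x̄ₕ = 348000×33000 + 809000×77000 + 187000×3000 + 891000×8000
  = 11484000000 + 62293000000 + 561000000 + 7128000000 = 81466000000
Σ Nₕ = 33000 + 77000 + 3000 + 8000 = 121000
Overall mean = 81466000000 / 121000 = 673272.73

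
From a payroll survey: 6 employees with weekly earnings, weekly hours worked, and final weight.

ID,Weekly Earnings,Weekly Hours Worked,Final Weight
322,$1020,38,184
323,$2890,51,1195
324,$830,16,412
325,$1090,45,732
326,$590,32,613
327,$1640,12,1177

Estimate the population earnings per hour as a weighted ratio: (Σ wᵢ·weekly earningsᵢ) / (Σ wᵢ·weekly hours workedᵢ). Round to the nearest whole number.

50

Σ wᵢ·y = 1020×184 + 2890×1195 + 830×412 + 1090×732 + 590×613 + 1640×1177
  = 7073020
Σ wᵢ·x = 38×184 + 51×1195 + 16×412 + 45×732 + 32×613 + 12×1177
  = 6992 + 60945 + 6592 + 32940 + 19616 + 14124 = 141209
Ratio = 7073020 / 141209 = 50.089017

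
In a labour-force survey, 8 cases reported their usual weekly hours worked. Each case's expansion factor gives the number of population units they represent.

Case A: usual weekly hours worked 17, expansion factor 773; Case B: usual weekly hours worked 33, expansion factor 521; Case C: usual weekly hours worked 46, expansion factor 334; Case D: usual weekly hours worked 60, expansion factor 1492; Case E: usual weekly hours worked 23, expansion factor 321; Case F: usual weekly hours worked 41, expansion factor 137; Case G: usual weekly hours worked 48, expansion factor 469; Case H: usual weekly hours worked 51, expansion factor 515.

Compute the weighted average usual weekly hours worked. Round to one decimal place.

Weighted sum = 17×773 + 33×521 + 46×334 + 60×1492 + 23×321 + 41×137 + 48×469 + 51×515
  = 13141 + 17193 + 15364 + 89520 + 7383 + 5617 + 22512 + 26265 = 196995
Sum of weights = 4562
Weighted mean = 196995 / 4562 = 43.181719

43.2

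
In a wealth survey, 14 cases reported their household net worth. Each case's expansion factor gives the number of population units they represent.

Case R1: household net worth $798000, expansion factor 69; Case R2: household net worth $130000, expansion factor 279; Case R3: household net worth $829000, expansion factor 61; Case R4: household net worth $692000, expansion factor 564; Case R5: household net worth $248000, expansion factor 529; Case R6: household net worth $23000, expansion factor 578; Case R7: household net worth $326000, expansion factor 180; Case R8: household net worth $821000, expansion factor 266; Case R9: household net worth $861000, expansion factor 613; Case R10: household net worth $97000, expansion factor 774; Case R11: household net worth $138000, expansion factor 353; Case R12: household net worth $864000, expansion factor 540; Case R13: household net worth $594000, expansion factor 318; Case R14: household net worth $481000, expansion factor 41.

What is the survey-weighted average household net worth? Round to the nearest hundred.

Weighted sum = 2280499000
Sum of weights = 5165
Weighted mean = 2280499000 / 5165 = 441529.33

441500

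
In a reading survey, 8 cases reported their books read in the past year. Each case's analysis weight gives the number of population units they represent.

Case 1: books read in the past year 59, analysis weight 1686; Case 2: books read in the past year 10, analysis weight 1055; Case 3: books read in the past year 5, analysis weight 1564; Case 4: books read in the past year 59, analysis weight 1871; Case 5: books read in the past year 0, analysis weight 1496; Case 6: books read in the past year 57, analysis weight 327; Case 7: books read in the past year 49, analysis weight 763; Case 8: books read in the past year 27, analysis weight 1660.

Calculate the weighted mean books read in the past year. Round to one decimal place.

31.6

Weighted sum = 59×1686 + 10×1055 + 5×1564 + 59×1871 + 0×1496 + 57×327 + 49×763 + 27×1660
  = 99474 + 10550 + 7820 + 110389 + 0 + 18639 + 37387 + 44820 = 329079
Sum of weights = 10422
Weighted mean = 329079 / 10422 = 31.575417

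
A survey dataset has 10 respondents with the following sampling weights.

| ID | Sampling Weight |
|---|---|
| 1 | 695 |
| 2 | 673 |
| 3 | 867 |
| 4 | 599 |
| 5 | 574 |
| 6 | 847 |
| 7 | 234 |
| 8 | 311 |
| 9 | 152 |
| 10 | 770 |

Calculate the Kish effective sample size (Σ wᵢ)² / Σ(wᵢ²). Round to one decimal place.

Σ wᵢ = 695 + 673 + 867 + 599 + 574 + 847 + 234 + 311 + 152 + 770 = 5722
Σ wᵢ² = 483025 + 452929 + 751689 + 358801 + 329476 + 717409 + 54756 + 96721 + 23104 + 592900 = 3860810
n_eff = 5722² / 3860810 = 32741284 / 3860810 = 8.4804184

8.5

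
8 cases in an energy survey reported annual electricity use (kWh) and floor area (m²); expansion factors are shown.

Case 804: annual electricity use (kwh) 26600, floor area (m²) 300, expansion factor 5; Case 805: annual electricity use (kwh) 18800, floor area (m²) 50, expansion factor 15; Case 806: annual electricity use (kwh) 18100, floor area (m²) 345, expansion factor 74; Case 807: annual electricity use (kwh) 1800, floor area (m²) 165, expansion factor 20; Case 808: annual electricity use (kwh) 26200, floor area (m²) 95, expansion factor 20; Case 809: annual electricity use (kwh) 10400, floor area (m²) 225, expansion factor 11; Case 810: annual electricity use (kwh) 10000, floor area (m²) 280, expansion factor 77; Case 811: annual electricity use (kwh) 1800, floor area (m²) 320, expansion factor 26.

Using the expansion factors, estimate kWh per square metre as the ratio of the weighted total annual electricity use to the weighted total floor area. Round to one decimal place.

49.7

Σ wᵢ·y = 26600×5 + 18800×15 + 18100×74 + 1800×20 + 26200×20 + 10400×11 + 10000×77 + 1800×26
  = 133000 + 282000 + 1339400 + 36000 + 524000 + 114400 + 770000 + 46800 = 3245600
Σ wᵢ·x = 300×5 + 50×15 + 345×74 + 165×20 + 95×20 + 225×11 + 280×77 + 320×26
  = 1500 + 750 + 25530 + 3300 + 1900 + 2475 + 21560 + 8320 = 65335
Ratio = 3245600 / 65335 = 49.676284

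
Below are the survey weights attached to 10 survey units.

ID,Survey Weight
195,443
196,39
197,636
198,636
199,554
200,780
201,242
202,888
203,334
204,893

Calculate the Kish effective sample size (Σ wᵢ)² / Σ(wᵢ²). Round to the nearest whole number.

8

Σ wᵢ = 443 + 39 + 636 + 636 + 554 + 780 + 242 + 888 + 334 + 893 = 5445
Σ wᵢ² = 196249 + 1521 + 404496 + 404496 + 306916 + 608400 + 58564 + 788544 + 111556 + 797449 = 3678191
n_eff = 5445² / 3678191 = 29648025 / 3678191 = 8.0604909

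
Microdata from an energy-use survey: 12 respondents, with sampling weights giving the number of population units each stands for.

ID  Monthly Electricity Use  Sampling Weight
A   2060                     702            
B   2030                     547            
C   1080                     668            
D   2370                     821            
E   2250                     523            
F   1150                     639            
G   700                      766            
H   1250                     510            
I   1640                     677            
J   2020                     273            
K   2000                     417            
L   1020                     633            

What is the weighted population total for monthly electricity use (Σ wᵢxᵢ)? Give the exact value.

Weighted total = 2060×702 + 2030×547 + 1080×668 + 2370×821 + 2250×523 + 1150×639 + 700×766 + 1250×510 + 1640×677 + 2020×273 + 2000×417 + 1020×633
  = 1446120 + 1110410 + 721440 + 1945770 + 1176750 + 734850 + 536200 + 637500 + 1110280 + 551460 + 834000 + 645660 = 11450440

11450440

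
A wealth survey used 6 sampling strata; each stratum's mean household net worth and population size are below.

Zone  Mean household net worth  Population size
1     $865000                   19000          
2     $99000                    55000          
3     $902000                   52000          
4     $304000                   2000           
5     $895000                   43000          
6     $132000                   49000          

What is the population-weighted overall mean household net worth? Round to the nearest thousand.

520000

Σ Nₕ·x̄ₕ = 114345000000
Σ Nₕ = 19000 + 55000 + 52000 + 2000 + 43000 + 49000 = 220000
Overall mean = 114345000000 / 220000 = 519750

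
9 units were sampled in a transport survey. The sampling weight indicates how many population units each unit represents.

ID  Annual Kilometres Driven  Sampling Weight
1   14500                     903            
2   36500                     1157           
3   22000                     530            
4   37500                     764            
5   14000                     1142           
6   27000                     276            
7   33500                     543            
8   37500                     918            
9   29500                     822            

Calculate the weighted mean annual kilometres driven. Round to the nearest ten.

27770

Weighted sum = 14500×903 + 36500×1157 + 22000×530 + 37500×764 + 14000×1142 + 27000×276 + 33500×543 + 37500×918 + 29500×822
  = 13093500 + 42230500 + 11660000 + 28650000 + 15988000 + 7452000 + 18190500 + 34425000 + 24249000 = 195938500
Sum of weights = 903 + 1157 + 530 + 764 + 1142 + 276 + 543 + 918 + 822 = 7055
Weighted mean = 195938500 / 7055 = 27772.998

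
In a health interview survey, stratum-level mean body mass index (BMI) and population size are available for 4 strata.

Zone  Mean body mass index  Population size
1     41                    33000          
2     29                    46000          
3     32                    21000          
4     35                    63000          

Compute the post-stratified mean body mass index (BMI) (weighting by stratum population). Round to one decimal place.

Σ Nₕ·x̄ₕ = 5564000
Σ Nₕ = 33000 + 46000 + 21000 + 63000 = 163000
Overall mean = 5564000 / 163000 = 34.134969

34.1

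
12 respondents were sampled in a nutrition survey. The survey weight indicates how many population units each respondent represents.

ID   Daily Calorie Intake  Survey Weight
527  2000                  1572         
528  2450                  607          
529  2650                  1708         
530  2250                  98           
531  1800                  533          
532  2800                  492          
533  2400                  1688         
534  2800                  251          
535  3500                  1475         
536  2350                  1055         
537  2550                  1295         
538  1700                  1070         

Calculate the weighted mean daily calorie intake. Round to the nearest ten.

Weighted sum = 2000×1572 + 2450×607 + 2650×1708 + 2250×98 + 1800×533 + 2800×492 + 2400×1688 + 2800×251 + 3500×1475 + 2350×1055 + 2550×1295 + 1700×1070
  = 29231850
Sum of weights = 1572 + 607 + 1708 + 98 + 533 + 492 + 1688 + 251 + 1475 + 1055 + 1295 + 1070 = 11844
Weighted mean = 29231850 / 11844 = 2468.0724

2470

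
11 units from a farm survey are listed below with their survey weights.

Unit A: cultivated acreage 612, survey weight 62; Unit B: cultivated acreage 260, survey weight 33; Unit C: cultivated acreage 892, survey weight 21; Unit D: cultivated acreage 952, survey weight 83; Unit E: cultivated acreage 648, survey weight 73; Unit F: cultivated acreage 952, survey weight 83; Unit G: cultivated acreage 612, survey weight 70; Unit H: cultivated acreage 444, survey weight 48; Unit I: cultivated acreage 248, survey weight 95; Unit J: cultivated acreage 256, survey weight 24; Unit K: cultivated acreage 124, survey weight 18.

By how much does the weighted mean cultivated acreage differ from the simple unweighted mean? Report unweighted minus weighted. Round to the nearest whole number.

-56

Unweighted sum = 612 + 260 + 892 + 952 + 648 + 952 + 612 + 444 + 248 + 256 + 124 = 6000
Unweighted mean = 6000 / 11 = 545.45455
Weighted sum = 612×62 + 260×33 + 892×21 + 952×83 + 648×73 + 952×83 + 612×70 + 444×48 + 248×95 + 256×24 + 124×18
  = 366680
Sum of weights = 610
Weighted mean = 366680 / 610 = 601.11475
Difference (unweighted minus weighted) = -55.660209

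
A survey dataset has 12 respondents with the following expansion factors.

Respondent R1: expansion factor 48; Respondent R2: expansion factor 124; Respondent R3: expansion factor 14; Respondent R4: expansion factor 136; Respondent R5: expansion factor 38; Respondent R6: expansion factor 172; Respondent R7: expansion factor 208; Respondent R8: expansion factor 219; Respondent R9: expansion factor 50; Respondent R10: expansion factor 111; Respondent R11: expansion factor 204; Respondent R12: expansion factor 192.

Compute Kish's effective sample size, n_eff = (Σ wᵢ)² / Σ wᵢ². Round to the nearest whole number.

Σ wᵢ = 48 + 124 + 14 + 136 + 38 + 172 + 208 + 219 + 50 + 111 + 204 + 192 = 1516
Σ wᵢ² = 251926
n_eff = 1516² / 251926 = 2298256 / 251926 = 9.1227424

9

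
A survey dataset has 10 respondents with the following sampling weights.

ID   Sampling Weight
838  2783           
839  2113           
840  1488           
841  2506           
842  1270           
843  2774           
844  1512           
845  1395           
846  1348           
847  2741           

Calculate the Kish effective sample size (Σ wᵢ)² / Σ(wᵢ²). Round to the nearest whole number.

9

Σ wᵢ = 2783 + 2113 + 1488 + 2506 + 1270 + 2774 + 1512 + 1395 + 1348 + 2741 = 19930
Σ wᵢ² = 7745089 + 4464769 + 2214144 + 6280036 + 1612900 + 7695076 + 2286144 + 1946025 + 1817104 + 7513081 = 43574368
n_eff = 19930² / 43574368 = 397204900 / 43574368 = 9.1155631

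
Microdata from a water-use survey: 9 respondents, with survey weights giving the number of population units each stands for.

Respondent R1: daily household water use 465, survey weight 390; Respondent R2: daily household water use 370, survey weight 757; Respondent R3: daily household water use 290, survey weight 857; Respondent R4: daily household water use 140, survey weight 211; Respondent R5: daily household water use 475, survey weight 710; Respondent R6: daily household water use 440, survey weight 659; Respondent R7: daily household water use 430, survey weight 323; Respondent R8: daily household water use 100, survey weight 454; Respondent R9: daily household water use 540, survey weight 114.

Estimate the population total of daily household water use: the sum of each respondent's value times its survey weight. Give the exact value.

1612570

Weighted total = 465×390 + 370×757 + 290×857 + 140×211 + 475×710 + 440×659 + 430×323 + 100×454 + 540×114
  = 181350 + 280090 + 248530 + 29540 + 337250 + 289960 + 138890 + 45400 + 61560 = 1612570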